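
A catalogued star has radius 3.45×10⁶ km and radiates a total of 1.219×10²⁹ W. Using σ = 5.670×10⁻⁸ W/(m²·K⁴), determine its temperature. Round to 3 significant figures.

Surface area A = 4πR² = 4π(3.45×10⁹ m)² = 1.49571×10²⁰ m².
P = σAT⁴ ⇒ T = (P/(σA))^(1/4) = (1.219×10²⁹/(5.670×10⁻⁸×1.49571×10²⁰))^(1/4) = 1.09×10⁴ K.

T ≈ 1.09×10⁴ K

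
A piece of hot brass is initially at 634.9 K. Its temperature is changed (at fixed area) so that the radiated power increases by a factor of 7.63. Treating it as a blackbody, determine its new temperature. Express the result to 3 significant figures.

T₂ ≈ 1.06×10³ K

P ∝ T⁴, so T₂/T₁ = (P₂/P₁)^(1/4) = (7.63)^(1/4) = 1.66200.
T₂ = 634.9 × 1.66200 = 1.06×10³ K.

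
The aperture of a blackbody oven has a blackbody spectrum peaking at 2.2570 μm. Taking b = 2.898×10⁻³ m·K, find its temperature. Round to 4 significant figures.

Wien's law gives T = b/λ_max = (2.898×10⁻³ m·K)/(2.2570×10⁻⁶ m) = 1284 K.

T ≈ 1284 K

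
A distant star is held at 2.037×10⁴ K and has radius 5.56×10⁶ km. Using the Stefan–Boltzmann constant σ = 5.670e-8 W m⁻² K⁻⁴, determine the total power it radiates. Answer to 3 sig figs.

P ≈ 3.79×10³⁰ W

Surface area A = 4πR² = 4π(5.56×10⁹ m)² = 3.88472×10²⁰ m².
P = σAT⁴ = 5.670×10⁻⁸ × 3.88472×10²⁰ × (2.037×10⁴)⁴ = 3.79×10³⁰ W.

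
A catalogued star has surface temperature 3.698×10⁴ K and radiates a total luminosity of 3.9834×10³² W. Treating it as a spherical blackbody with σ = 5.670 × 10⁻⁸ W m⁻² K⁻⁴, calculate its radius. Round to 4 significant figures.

L = 4πR²σT⁴ ⇒ R = √(L/(4πσT⁴)).
σT⁴ = 1.06035×10¹¹ W/m², so R = √(3.9834×10³²/(4π×1.06035×10¹¹)) = 1.729×10¹⁰ m.

R ≈ 1.729×10¹⁰ m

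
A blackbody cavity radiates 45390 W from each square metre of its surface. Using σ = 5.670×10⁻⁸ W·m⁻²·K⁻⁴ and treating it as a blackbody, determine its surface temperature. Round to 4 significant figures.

T ≈ 945.9 K

I = σT⁴, so T = (I/σ)^(1/4) = (45390/(5.670×10⁻⁸))^(1/4) = 945.9 K.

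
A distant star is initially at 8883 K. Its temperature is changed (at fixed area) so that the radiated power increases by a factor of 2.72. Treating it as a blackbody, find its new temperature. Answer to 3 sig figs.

P ∝ T⁴, so T₂/T₁ = (P₂/P₁)^(1/4) = (2.72)^(1/4) = 1.28423.
T₂ = 8883 × 1.28423 = 1.14×10⁴ K.

T₂ ≈ 1.14×10⁴ K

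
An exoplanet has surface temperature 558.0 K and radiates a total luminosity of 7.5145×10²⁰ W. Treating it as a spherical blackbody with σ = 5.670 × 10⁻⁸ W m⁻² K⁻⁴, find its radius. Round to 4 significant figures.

L = 4πR²σT⁴ ⇒ R = √(L/(4πσT⁴)).
σT⁴ = 5496.93 W/m², so R = √(7.5145×10²⁰/(4π×5496.93)) = 1.043×10⁸ m.

R ≈ 1.043×10⁸ m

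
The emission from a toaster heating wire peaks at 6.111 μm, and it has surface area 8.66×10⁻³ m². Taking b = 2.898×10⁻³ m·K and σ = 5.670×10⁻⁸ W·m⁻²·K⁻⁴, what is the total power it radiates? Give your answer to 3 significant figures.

Wien's law: T = b/λ_max = 2.898×10⁻³/6.111×10⁻⁶ = 474.227 K.
Area A = 8.66×10⁻³ m².
Then P = σAT⁴ = 5.670×10⁻⁸×8.66×10⁻³×(474.227)⁴ = 24.8 W.

P ≈ 24.8 W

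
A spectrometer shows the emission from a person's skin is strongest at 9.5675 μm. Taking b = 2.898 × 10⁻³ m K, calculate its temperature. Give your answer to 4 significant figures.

T ≈ 302.9 K

Wien's law gives T = b/λ_max = (2.898×10⁻³ m·K)/(9.5675×10⁻⁶ m) = 302.9 K.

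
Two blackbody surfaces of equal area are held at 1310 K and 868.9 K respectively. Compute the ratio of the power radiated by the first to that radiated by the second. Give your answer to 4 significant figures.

P₁/P₂ ≈ 5.167

With equal areas, P₁/P₂ = (T₁/T₂)⁴ = (1310/868.9)⁴ = 5.167.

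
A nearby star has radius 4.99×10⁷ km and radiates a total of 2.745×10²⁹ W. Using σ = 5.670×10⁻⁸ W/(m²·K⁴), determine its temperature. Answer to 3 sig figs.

Surface area A = 4πR² = 4π(4.99×10¹⁰ m)² = 3.12904×10²² m².
P = σAT⁴ ⇒ T = (P/(σA))^(1/4) = (2.745×10²⁹/(5.670×10⁻⁸×3.12904×10²²))^(1/4) = 3.53×10³ K.

T ≈ 3.53×10³ K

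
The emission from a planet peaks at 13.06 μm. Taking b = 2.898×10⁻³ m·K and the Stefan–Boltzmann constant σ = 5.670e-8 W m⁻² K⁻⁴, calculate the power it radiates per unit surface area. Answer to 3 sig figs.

Wien's law: T = b/λ_max = 2.898×10⁻³/1.306×10⁻⁵ = 221.899 K.
Then I = σT⁴ = 5.670×10⁻⁸×(221.899)⁴ = 137 W/m².

I ≈ 137 W/m²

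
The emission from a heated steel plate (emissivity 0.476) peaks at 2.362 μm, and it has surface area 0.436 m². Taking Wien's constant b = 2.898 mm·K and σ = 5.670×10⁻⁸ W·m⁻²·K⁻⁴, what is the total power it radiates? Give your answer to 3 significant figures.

Wien's law: T = b/λ_max = 2.898×10⁻³/2.362×10⁻⁶ = 1226.93 K.
Area A = 0.436 m².
Then P = εσAT⁴ = 0.476×5.670×10⁻⁸×0.436×(1226.93)⁴ = 2.67×10⁴ W.

P ≈ 2.67×10⁴ W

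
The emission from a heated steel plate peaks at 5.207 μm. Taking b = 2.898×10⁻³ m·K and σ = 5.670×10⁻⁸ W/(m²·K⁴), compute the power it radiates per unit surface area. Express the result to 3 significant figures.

Wien's law: T = b/λ_max = 2.898×10⁻³/5.207×10⁻⁶ = 556.558 K.
Then I = σT⁴ = 5.670×10⁻⁸×(556.558)⁴ = 5.44×10³ W/m².

I ≈ 5.44×10³ W/m²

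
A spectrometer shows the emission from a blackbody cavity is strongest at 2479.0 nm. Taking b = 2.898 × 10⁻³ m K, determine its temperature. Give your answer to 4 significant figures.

Wien's law gives T = b/λ_max = (2.898×10⁻³ m·K)/(2.4790×10⁻⁶ m) = 1169 K.

T ≈ 1169 K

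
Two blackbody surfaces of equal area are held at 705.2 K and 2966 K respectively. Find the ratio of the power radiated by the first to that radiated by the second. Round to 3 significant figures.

With equal areas, P₁/P₂ = (T₁/T₂)⁴ = (705.2/2966)⁴ = 3.20×10⁻³.

P₁/P₂ ≈ 3.20×10⁻³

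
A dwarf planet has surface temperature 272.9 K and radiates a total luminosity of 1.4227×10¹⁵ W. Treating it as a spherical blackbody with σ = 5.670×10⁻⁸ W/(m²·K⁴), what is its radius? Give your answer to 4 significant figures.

L = 4πR²σT⁴ ⇒ R = √(L/(4πσT⁴)).
σT⁴ = 314.483 W/m², so R = √(1.4227×10¹⁵/(4π×314.483)) = 6.000×10⁵ m.

R ≈ 6.000×10⁵ m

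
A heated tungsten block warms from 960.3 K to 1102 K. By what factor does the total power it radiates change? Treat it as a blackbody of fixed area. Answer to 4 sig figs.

P ∝ T⁴, so P₂/P₁ = (T₂/T₁)⁴ = (1102/960.3)⁴ = (1.14756)⁴ = 1.734.

P₂/P₁ ≈ 1.734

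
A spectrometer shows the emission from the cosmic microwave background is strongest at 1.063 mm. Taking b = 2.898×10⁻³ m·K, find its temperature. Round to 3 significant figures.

T ≈ 2.73 K

Wien's law gives T = b/λ_max = (2.898×10⁻³ m·K)/(1.063×10⁻³ m) = 2.73 K.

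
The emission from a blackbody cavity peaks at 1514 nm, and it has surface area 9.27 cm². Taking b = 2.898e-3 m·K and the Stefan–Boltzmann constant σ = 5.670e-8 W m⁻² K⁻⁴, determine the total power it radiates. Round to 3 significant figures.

P ≈ 706 W

Wien's law: T = b/λ_max = 2.898×10⁻³/1.514×10⁻⁶ = 1914.13 K.
Area A = 9.27 cm² = 9.27×10⁻⁴ m².
Then P = σAT⁴ = 5.670×10⁻⁸×9.27×10⁻⁴×(1914.13)⁴ = 706 W.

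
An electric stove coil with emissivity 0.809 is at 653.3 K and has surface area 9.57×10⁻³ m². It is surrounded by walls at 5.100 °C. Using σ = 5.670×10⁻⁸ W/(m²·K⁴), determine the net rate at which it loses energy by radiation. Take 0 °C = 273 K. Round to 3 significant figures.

Net loss ≈ 77.3 W

Surroundings: T = 5.100 °C + 273 = 278.100 K.
Area A = 9.57×10⁻³ m².
Net radiated power P_net = εσA(T⁴ − T₀⁴) = 0.809×5.670×10⁻⁸×9.57×10⁻³×(653.3⁴ − 278.100⁴).
T⁴ − T₀⁴ = 1.82159×10¹¹ − 5.98142×10⁹ = 1.76178×10¹¹ K⁴, so P_net = 77.3 W.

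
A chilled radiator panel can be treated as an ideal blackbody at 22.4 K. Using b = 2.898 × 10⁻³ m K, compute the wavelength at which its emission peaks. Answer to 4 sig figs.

λ_max ≈ 0.1294 mm

Wien's displacement law: λ_max = b/T = (2.898×10⁻³ m·K)/(22.4 K) = 1.2938×10⁻⁴ m.
That is 0.1294 mm, in the infrared range.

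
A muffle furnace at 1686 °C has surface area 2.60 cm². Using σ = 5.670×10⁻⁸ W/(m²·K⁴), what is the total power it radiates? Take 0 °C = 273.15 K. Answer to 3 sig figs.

P ≈ 217 W

T = 1686 °C + 273.15 = 1959.15 K.
Area A = 2.60 cm² = 2.60×10⁻⁴ m².
P = σAT⁴ = 5.670×10⁻⁸ × 2.60×10⁻⁴ × (1959.15)⁴ = 217 W.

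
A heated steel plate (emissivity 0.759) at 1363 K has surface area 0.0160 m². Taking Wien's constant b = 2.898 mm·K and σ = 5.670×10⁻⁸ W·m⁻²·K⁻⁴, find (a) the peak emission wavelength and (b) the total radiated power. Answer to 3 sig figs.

λ_max ≈ 2.13 μm; P ≈ 2.38×10³ W

(a) λ_max = b/T = 2.898×10⁻³/1363 = 2.126×10⁻⁶ m = 2.13 μm.
Area A = 0.0160 m².
(b) P = εσAT⁴ = 0.759×5.670×10⁻⁸×0.0160×(1363)⁴ = 2.38×10³ W.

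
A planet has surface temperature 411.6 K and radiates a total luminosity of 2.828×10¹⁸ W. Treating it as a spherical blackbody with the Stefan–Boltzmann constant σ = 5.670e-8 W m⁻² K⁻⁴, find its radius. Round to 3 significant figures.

L = 4πR²σT⁴ ⇒ R = √(L/(4πσT⁴)).
σT⁴ = 1627.36 W/m², so R = √(2.828×10¹⁸/(4π×1627.36)) = 1.18×10⁷ m.

R ≈ 1.18×10⁷ m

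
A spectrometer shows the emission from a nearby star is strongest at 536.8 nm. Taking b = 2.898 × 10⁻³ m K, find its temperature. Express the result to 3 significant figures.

T ≈ 5.40×10³ K

Wien's law gives T = b/λ_max = (2.898×10⁻³ m·K)/(5.368×10⁻⁷ m) = 5.40×10³ K.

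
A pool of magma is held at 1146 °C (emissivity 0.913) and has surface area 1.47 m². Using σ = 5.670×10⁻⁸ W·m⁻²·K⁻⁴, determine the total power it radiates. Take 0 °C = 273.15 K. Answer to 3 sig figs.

T = 1146 °C + 273.15 = 1419.15 K.
Area A = 1.47 m².
P = εσAT⁴ = 0.913 × 5.670×10⁻⁸ × 1.47 × (1419.15)⁴ = 3.09×10⁵ W.

P ≈ 3.09×10⁵ W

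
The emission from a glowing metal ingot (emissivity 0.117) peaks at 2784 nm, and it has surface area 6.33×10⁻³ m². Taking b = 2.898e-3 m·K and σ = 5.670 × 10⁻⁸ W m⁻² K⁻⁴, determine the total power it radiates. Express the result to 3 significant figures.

Wien's law: T = b/λ_max = 2.898×10⁻³/2.784×10⁻⁶ = 1040.95 K.
Area A = 6.33×10⁻³ m².
Then P = εσAT⁴ = 0.117×5.670×10⁻⁸×6.33×10⁻³×(1040.95)⁴ = 49.3 W.

P ≈ 49.3 W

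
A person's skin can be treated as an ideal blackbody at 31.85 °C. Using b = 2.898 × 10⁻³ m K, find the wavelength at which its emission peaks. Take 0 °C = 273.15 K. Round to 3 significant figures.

T = 31.85 °C + 273.15 = 305.00 K.
Wien's displacement law: λ_max = b/T = (2.898×10⁻³ m·K)/(305.00 K) = 9.502×10⁻⁶ m.
That is 9.50 μm, in the infrared range.

λ_max ≈ 9.50 μm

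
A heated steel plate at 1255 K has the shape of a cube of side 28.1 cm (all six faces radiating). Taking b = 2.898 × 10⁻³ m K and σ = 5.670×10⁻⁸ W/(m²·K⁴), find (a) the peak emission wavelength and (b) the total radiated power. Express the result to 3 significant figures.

(a) λ_max = b/T = 2.898×10⁻³/1255 = 2.309×10⁻⁶ m = 2.31×10³ nm.
Area A = 6s² = 6×(0.281 m)² = 0.473766 m².
(b) P = σAT⁴ = 5.670×10⁻⁸×0.473766×(1255)⁴ = 6.66×10⁴ W.

λ_max ≈ 2.31×10³ nm; P ≈ 6.66×10⁴ W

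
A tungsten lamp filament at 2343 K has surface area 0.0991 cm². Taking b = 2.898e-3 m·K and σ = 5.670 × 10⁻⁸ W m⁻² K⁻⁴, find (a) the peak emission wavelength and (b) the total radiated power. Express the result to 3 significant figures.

(a) λ_max = b/T = 2.898×10⁻³/2343 = 1.237×10⁻⁶ m = 1.24×10³ nm.
Area A = 0.0991 cm² = 9.91×10⁻⁶ m².
(b) P = σAT⁴ = 5.670×10⁻⁸×9.91×10⁻⁶×(2343)⁴ = 16.9 W.

λ_max ≈ 1.24×10³ nm; P ≈ 16.9 W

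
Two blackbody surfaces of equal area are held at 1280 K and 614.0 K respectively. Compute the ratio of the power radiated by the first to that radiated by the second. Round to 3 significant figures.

With equal areas, P₁/P₂ = (T₁/T₂)⁴ = (1280/614.0)⁴ = 18.9.

P₁/P₂ ≈ 18.9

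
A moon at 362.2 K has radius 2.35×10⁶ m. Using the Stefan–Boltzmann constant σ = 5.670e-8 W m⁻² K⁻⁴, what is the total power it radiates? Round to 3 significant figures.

P ≈ 6.77×10¹⁶ W

Surface area A = 4πR² = 4π(2.35×10⁶ m)² = 6.93978×10¹³ m².
P = σAT⁴ = 5.670×10⁻⁸ × 6.93978×10¹³ × (362.2)⁴ = 6.77×10¹⁶ W.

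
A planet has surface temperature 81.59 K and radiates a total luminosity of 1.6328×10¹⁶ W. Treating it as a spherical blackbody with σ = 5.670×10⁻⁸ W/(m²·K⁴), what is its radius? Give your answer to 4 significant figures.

L = 4πR²σT⁴ ⇒ R = √(L/(4πσT⁴)).
σT⁴ = 2.51264 W/m², so R = √(1.6328×10¹⁶/(4π×2.51264)) = 2.274×10⁷ m.

R ≈ 2.274×10⁷ m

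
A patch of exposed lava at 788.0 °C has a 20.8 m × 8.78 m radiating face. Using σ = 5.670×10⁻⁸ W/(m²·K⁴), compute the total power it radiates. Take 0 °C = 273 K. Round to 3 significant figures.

P ≈ 1.31×10⁷ W

T = 788.0 °C + 273 = 1061.0 K.
Area A = 20.8 × 8.78 = 182.624 m².
P = σAT⁴ = 5.670×10⁻⁸ × 182.624 × (1061.0)⁴ = 1.31×10⁷ W.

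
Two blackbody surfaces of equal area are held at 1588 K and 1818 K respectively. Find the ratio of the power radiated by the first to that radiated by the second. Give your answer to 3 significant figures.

P₁/P₂ ≈ 0.582

With equal areas, P₁/P₂ = (T₁/T₂)⁴ = (1588/1818)⁴ = 0.582.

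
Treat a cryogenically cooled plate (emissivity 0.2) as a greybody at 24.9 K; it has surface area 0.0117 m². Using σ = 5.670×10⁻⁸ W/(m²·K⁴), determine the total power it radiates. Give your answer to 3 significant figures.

P ≈ 5.10×10⁻⁵ W

Area A = 0.0117 m².
P = εσAT⁴ = 0.2 × 5.670×10⁻⁸ × 0.0117 × (24.9)⁴ = 5.10×10⁻⁵ W.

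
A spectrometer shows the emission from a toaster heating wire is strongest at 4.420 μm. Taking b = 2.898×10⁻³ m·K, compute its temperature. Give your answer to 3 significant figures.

T ≈ 656 K

Wien's law gives T = b/λ_max = (2.898×10⁻³ m·K)/(4.420×10⁻⁶ m) = 656 K.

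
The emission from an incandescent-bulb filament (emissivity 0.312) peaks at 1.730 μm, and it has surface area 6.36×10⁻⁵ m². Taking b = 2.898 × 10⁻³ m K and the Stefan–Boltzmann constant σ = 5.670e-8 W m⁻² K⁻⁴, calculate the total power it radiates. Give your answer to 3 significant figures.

P ≈ 8.86 W

Wien's law: T = b/λ_max = 2.898×10⁻³/1.730×10⁻⁶ = 1675.14 K.
Area A = 6.36×10⁻⁵ m².
Then P = εσAT⁴ = 0.312×5.670×10⁻⁸×6.36×10⁻⁵×(1675.14)⁴ = 8.86 W.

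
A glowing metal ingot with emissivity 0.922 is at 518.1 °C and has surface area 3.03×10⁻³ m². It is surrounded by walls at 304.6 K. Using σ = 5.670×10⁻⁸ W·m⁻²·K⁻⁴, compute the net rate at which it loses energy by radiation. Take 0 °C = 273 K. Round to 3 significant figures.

Net loss ≈ 60.7 W

T = 518.1 °C + 273 = 791.1 K.
Area A = 3.03×10⁻³ m².
Net radiated power P_net = εσA(T⁴ − T₀⁴) = 0.922×5.670×10⁻⁸×3.03×10⁻³×(791.1⁴ − 304.6⁴).
T⁴ − T₀⁴ = 3.91675×10¹¹ − 8.60834×10⁹ = 3.83067×10¹¹ K⁴, so P_net = 60.7 W.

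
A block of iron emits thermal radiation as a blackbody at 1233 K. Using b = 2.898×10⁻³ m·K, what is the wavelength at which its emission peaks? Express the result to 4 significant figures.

Wien's displacement law: λ_max = b/T = (2.898×10⁻³ m·K)/(1233 K) = 2.3504×10⁻⁶ m.
That is 2350 nm, in the infrared range.

λ_max ≈ 2350 nm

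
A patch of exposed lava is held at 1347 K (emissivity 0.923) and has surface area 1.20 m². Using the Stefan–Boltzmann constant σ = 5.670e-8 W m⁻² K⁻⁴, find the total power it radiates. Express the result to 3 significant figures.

Area A = 1.20 m².
P = εσAT⁴ = 0.923 × 5.670×10⁻⁸ × 1.20 × (1347)⁴ = 2.07×10⁵ W.

P ≈ 2.07×10⁵ W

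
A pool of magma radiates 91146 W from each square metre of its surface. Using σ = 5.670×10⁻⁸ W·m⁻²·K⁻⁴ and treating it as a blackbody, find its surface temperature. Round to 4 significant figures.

T ≈ 1126 K

I = σT⁴, so T = (I/σ)^(1/4) = (91146/(5.670×10⁻⁸))^(1/4) = 1126 K.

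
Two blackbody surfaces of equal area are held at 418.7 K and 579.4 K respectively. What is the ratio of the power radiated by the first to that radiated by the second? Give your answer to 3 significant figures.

With equal areas, P₁/P₂ = (T₁/T₂)⁴ = (418.7/579.4)⁴ = 0.273.

P₁/P₂ ≈ 0.273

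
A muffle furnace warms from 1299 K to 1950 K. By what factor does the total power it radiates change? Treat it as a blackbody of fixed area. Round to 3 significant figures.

P ∝ T⁴, so P₂/P₁ = (T₂/T₁)⁴ = (1950/1299)⁴ = (1.50115)⁴ = 5.08.

P₂/P₁ ≈ 5.08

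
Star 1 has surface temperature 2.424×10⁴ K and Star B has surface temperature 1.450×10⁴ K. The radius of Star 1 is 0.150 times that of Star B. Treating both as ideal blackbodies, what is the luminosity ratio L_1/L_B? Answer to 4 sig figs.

L ∝ R²T⁴, so L_1/L_B = (R_1/R_B)²(T_1/T_B)⁴ = (0.150)² × (2.424×10⁴/1.450×10⁴)⁴ = 0.0225 × 7.81013 = 0.1757.

L_1/L_B ≈ 0.1757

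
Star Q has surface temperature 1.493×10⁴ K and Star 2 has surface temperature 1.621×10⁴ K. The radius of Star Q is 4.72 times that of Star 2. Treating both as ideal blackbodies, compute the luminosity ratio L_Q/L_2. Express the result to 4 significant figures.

L ∝ R²T⁴, so L_Q/L_2 = (R_Q/R_2)²(T_Q/T_2)⁴ = (4.72)² × (1.493×10⁴/1.621×10⁴)⁴ = 22.2784 × 0.719627 = 16.03.

L_Q/L_2 ≈ 16.03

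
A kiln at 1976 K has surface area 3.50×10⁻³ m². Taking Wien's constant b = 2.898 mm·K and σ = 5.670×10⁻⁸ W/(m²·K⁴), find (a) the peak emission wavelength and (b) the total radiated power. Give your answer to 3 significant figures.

λ_max ≈ 1.47×10³ nm; P ≈ 3.03×10³ W

(a) λ_max = b/T = 2.898×10⁻³/1976 = 1.467×10⁻⁶ m = 1.47×10³ nm.
Area A = 3.50×10⁻³ m².
(b) P = σAT⁴ = 5.670×10⁻⁸×3.50×10⁻³×(1976)⁴ = 3.03×10³ W.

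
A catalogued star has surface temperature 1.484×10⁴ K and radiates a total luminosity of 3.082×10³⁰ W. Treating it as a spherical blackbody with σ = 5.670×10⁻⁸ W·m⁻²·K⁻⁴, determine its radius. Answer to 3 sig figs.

L = 4πR²σT⁴ ⇒ R = √(L/(4πσT⁴)).
σT⁴ = 2.74991×10⁹ W/m², so R = √(3.082×10³⁰/(4π×2.74991×10⁹)) = 9.44×10⁹ m.

R ≈ 9.44×10⁹ m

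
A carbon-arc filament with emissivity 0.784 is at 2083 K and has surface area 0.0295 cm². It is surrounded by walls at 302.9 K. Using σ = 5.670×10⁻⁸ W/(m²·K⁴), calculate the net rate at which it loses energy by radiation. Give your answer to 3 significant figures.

Area A = 0.0295 cm² = 2.95×10⁻⁶ m².
Net radiated power P_net = εσA(T⁴ − T₀⁴) = 0.784×5.670×10⁻⁸×2.95×10⁻⁶×(2083⁴ − 302.9⁴).
T⁴ − T₀⁴ = 1.88260×10¹³ − 8.41777×10⁹ = 1.88176×10¹³ K⁴, so P_net = 2.47 W.

Net loss ≈ 2.47 W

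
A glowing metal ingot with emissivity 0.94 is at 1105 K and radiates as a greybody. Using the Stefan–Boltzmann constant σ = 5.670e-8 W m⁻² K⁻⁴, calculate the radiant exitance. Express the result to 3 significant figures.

Stefan–Boltzmann: I = εσT⁴ = 0.94 × 5.670×10⁻⁸ × (1105)⁴ = 7.95×10⁴ W/m².

I ≈ 7.95×10⁴ W/m²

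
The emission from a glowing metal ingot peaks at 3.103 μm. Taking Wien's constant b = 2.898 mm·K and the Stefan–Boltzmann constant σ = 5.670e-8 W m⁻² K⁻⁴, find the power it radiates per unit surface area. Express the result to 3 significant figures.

Wien's law: T = b/λ_max = 2.898×10⁻³/3.103×10⁻⁶ = 933.935 K.
Then I = σT⁴ = 5.670×10⁻⁸×(933.935)⁴ = 4.31×10⁴ W/m².

I ≈ 4.31×10⁴ W/m²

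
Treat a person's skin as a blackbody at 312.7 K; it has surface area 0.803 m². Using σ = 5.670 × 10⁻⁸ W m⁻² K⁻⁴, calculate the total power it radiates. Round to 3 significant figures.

Area A = 0.803 m².
P = σAT⁴ = 5.670×10⁻⁸ × 0.803 × (312.7)⁴ = 435 W.

P ≈ 435 W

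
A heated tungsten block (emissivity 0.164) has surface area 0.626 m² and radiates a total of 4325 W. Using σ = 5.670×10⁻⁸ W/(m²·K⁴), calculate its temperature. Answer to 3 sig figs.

Area A = 0.626 m².
P = εσAT⁴ ⇒ T = (P/(εσA))^(1/4) = (4325/(0.164×5.670×10⁻⁸×0.626))^(1/4) = 928 K.

T ≈ 928 K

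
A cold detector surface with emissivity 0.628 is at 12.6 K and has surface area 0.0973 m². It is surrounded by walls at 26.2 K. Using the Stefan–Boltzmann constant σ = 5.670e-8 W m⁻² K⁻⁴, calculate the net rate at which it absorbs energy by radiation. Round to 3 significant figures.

Area A = 0.0973 m².
Net radiated power P_net = εσA(T⁴ − T₀⁴) = 0.628×5.670×10⁻⁸×0.0973×(12.6⁴ − 26.2⁴).
T⁴ − T₀⁴ = 25204.7 − 4.71200×10⁵ = -4.45995×10⁵ K⁴, so P_net = -1.55×10⁻³ W — negative, meaning a net gain of 1.55×10⁻³ W.

Net gain ≈ 1.55×10⁻³ W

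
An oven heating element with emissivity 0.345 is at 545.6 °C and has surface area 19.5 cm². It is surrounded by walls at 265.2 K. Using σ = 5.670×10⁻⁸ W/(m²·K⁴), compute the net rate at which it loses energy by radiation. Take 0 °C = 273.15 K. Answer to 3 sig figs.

T = 545.6 °C + 273.15 = 818.75 K.
Area A = 19.5 cm² = 1.95×10⁻³ m².
Net radiated power P_net = εσA(T⁴ − T₀⁴) = 0.345×5.670×10⁻⁸×1.95×10⁻³×(818.75⁴ − 265.2⁴).
T⁴ − T₀⁴ = 4.49371×10¹¹ − 4.94646×10⁹ = 4.44425×10¹¹ K⁴, so P_net = 17.0 W.

Net loss ≈ 17.0 W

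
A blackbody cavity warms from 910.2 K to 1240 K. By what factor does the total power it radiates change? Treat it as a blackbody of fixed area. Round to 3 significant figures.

P ∝ T⁴, so P₂/P₁ = (T₂/T₁)⁴ = (1240/910.2)⁴ = (1.36234)⁴ = 3.44.

P₂/P₁ ≈ 3.44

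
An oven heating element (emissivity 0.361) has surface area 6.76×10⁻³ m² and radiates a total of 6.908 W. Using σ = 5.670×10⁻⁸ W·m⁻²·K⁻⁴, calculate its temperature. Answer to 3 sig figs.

Area A = 6.76×10⁻³ m².
P = εσAT⁴ ⇒ T = (P/(εσA))^(1/4) = (6.908/(0.361×5.670×10⁻⁸×6.76×10⁻³))^(1/4) = 473 K.

T ≈ 473 K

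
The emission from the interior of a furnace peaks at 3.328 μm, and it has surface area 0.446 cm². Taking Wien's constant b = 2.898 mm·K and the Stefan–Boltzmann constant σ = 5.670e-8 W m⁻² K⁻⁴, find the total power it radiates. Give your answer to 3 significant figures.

P ≈ 1.45 W

Wien's law: T = b/λ_max = 2.898×10⁻³/3.328×10⁻⁶ = 870.793 K.
Area A = 0.446 cm² = 4.46×10⁻⁵ m².
Then P = σAT⁴ = 5.670×10⁻⁸×4.46×10⁻⁵×(870.793)⁴ = 1.45 W.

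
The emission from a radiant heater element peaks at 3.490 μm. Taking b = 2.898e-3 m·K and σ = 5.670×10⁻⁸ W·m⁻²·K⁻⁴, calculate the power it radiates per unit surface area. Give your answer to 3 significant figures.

I ≈ 2.70×10⁴ W/m²

Wien's law: T = b/λ_max = 2.898×10⁻³/3.490×10⁻⁶ = 830.372 K.
Then I = σT⁴ = 5.670×10⁻⁸×(830.372)⁴ = 2.70×10⁴ W/m².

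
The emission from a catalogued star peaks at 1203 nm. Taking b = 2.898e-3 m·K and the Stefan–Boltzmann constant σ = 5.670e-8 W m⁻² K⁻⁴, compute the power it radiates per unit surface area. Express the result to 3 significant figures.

I ≈ 1.91×10⁶ W/m²

Wien's law: T = b/λ_max = 2.898×10⁻³/1.203×10⁻⁶ = 2408.98 K.
Then I = σT⁴ = 5.670×10⁻⁸×(2408.98)⁴ = 1.91×10⁶ W/m².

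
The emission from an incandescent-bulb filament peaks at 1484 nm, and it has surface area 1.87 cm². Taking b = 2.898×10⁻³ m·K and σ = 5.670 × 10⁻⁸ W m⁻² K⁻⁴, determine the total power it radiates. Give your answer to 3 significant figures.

Wien's law: T = b/λ_max = 2.898×10⁻³/1.484×10⁻⁶ = 1952.83 K.
Area A = 1.87 cm² = 1.87×10⁻⁴ m².
Then P = σAT⁴ = 5.670×10⁻⁸×1.87×10⁻⁴×(1952.83)⁴ = 154 W.

P ≈ 154 W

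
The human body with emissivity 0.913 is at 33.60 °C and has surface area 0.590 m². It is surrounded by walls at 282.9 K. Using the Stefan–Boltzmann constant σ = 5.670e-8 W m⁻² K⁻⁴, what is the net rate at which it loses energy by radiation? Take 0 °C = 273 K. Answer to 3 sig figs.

T = 33.60 °C + 273 = 306.60 K.
Area A = 0.590 m².
Net radiated power P_net = εσA(T⁴ − T₀⁴) = 0.913×5.670×10⁻⁸×0.590×(306.60⁴ − 282.9⁴).
T⁴ − T₀⁴ = 8.83667×10⁹ − 6.40519×10⁹ = 2.43148×10⁹ K⁴, so P_net = 74.3 W.

Net loss ≈ 74.3 W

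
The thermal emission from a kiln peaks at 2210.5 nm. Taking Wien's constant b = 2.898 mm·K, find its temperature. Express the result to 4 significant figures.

Wien's law gives T = b/λ_max = (2.898×10⁻³ m·K)/(2.2105×10⁻⁶ m) = 1311 K.

T ≈ 1311 K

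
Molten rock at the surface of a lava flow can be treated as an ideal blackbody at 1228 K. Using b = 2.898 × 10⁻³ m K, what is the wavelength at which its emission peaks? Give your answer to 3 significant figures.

Wien's displacement law: λ_max = b/T = (2.898×10⁻³ m·K)/(1228 K) = 2.360×10⁻⁶ m.
That is 2.36 μm, in the infrared range.

λ_max ≈ 2.36 μm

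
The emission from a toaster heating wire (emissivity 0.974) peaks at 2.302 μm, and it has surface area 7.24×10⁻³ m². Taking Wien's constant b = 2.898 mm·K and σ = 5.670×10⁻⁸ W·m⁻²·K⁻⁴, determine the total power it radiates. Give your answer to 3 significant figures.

P ≈ 1.00×10³ W

Wien's law: T = b/λ_max = 2.898×10⁻³/2.302×10⁻⁶ = 1258.91 K.
Area A = 7.24×10⁻³ m².
Then P = εσAT⁴ = 0.974×5.670×10⁻⁸×7.24×10⁻³×(1258.91)⁴ = 1.00×10³ W.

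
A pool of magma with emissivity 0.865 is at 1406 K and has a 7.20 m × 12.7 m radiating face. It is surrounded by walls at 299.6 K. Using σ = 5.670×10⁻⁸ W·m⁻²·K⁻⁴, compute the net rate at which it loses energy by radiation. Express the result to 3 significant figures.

Area A = 7.20 × 12.7 = 91.44 m².
Net radiated power P_net = εσA(T⁴ − T₀⁴) = 0.865×5.670×10⁻⁸×91.44×(1406⁴ − 299.6⁴).
T⁴ − T₀⁴ = 3.90788×10¹² − 8.05689×10⁹ = 3.89982×10¹² K⁴, so P_net = 1.75×10⁷ W.

Net loss ≈ 1.75×10⁷ W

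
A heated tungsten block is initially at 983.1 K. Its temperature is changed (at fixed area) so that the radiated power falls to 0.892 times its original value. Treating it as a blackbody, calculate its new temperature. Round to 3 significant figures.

T₂ ≈ 955 K

P ∝ T⁴, so T₂/T₁ = (P₂/P₁)^(1/4) = (0.892)^(1/4) = 0.971832.
T₂ = 983.1 × 0.971832 = 955 K.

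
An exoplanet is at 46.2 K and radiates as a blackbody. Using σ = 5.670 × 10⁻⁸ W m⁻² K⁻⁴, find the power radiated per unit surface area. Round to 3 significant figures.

Stefan–Boltzmann: I = σT⁴ = 5.670×10⁻⁸ × (46.2)⁴ = 0.258 W/m².

I ≈ 0.258 W/m²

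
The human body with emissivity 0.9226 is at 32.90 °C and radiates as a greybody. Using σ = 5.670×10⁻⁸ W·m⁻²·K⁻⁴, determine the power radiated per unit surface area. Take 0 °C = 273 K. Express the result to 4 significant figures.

I ≈ 458.1 W/m²

T = 32.90 °C + 273 = 305.90 K.
Stefan–Boltzmann: I = εσT⁴ = 0.9226 × 5.670×10⁻⁸ × (305.90)⁴ = 458.1 W/m².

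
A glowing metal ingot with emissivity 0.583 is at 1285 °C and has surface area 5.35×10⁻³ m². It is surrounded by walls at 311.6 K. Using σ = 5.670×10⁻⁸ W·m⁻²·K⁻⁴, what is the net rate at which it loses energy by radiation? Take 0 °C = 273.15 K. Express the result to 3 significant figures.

Net loss ≈ 1.04×10³ W

T = 1285 °C + 273.15 = 1558.15 K.
Area A = 5.35×10⁻³ m².
Net radiated power P_net = εσA(T⁴ − T₀⁴) = 0.583×5.670×10⁻⁸×5.35×10⁻³×(1558.15⁴ − 311.6⁴).
T⁴ − T₀⁴ = 5.89437×10¹² − 9.42735×10⁹ = 5.88494×10¹² K⁴, so P_net = 1.04×10³ W.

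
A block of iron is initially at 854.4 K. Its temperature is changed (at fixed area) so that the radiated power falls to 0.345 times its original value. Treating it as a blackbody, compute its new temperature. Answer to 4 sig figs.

T₂ ≈ 654.8 K

P ∝ T⁴, so T₂/T₁ = (P₂/P₁)^(1/4) = (0.345)^(1/4) = 0.766399.
T₂ = 854.4 × 0.766399 = 654.8 K.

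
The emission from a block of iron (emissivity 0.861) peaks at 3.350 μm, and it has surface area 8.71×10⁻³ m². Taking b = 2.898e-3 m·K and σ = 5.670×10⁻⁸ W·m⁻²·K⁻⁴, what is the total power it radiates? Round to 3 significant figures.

Wien's law: T = b/λ_max = 2.898×10⁻³/3.350×10⁻⁶ = 865.075 K.
Area A = 8.71×10⁻³ m².
Then P = εσAT⁴ = 0.861×5.670×10⁻⁸×8.71×10⁻³×(865.075)⁴ = 238 W.

P ≈ 238 W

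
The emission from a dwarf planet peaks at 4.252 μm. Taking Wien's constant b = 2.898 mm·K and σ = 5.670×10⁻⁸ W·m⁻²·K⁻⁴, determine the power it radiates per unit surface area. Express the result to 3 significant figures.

I ≈ 1.22×10⁴ W/m²

Wien's law: T = b/λ_max = 2.898×10⁻³/4.252×10⁻⁶ = 681.562 K.
Then I = σT⁴ = 5.670×10⁻⁸×(681.562)⁴ = 1.22×10⁴ W/m².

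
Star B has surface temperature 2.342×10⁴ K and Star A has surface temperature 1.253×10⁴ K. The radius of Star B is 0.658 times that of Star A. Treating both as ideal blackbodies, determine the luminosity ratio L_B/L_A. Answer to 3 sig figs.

L_B/L_A ≈ 5.28

L ∝ R²T⁴, so L_B/L_A = (R_B/R_A)²(T_B/T_A)⁴ = (0.658)² × (2.342×10⁴/1.253×10⁴)⁴ = 0.432964 × 12.2052 = 5.28.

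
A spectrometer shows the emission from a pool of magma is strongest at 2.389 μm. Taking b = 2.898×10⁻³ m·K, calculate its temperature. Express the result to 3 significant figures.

T ≈ 1.21×10³ K

Wien's law gives T = b/λ_max = (2.898×10⁻³ m·K)/(2.389×10⁻⁶ m) = 1.21×10³ K.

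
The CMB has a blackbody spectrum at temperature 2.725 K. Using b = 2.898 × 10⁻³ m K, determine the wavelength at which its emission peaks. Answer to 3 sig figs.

Wien's displacement law: λ_max = b/T = (2.898×10⁻³ m·K)/(2.725 K) = 1.063×10⁻³ m.
That is 1.06×10⁻³ m, in the microwave range.

λ_max ≈ 1.06×10⁻³ m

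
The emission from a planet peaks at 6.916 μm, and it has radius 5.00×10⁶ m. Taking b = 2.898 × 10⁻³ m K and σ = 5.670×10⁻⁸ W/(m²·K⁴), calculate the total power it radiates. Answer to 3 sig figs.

Wien's law: T = b/λ_max = 2.898×10⁻³/6.916×10⁻⁶ = 419.028 K.
Surface area A = 4πR² = 4π(5.00×10⁶ m)² = 3.14159×10¹⁴ m².
Then P = σAT⁴ = 5.670×10⁻⁸×3.14159×10¹⁴×(419.028)⁴ = 5.49×10¹⁷ W.

P ≈ 5.49×10¹⁷ W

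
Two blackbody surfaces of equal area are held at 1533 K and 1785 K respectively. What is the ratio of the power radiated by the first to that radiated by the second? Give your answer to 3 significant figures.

With equal areas, P₁/P₂ = (T₁/T₂)⁴ = (1533/1785)⁴ = 0.544.

P₁/P₂ ≈ 0.544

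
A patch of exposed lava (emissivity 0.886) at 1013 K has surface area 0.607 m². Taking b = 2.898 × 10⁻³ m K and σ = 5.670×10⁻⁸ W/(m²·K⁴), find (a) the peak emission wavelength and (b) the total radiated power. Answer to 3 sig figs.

(a) λ_max = b/T = 2.898×10⁻³/1013 = 2.861×10⁻⁶ m = 2.86 μm.
Area A = 0.607 m².
(b) P = εσAT⁴ = 0.886×5.670×10⁻⁸×0.607×(1013)⁴ = 3.21×10⁴ W.

λ_max ≈ 2.86 μm; P ≈ 3.21×10⁴ W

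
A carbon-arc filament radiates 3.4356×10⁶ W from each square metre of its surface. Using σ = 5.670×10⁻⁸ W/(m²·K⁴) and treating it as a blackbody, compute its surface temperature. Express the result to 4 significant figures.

I = σT⁴, so T = (I/σ)^(1/4) = (3.4356×10⁶/(5.670×10⁻⁸))^(1/4) = 2790 K.

T ≈ 2790 K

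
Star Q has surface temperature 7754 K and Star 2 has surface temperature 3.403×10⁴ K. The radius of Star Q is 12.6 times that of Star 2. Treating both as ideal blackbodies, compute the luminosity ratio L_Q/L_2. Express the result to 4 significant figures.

L_Q/L_2 ≈ 0.4280

L ∝ R²T⁴, so L_Q/L_2 = (R_Q/R_2)²(T_Q/T_2)⁴ = (12.6)² × (7754/3.403×10⁴)⁴ = 158.76 × 2.69560×10⁻³ = 0.4280.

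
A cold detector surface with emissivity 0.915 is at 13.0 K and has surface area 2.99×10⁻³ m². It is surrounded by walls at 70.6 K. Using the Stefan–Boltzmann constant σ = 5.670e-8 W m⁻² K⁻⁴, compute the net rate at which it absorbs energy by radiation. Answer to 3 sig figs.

Area A = 2.99×10⁻³ m².
Net radiated power P_net = εσA(T⁴ − T₀⁴) = 0.915×5.670×10⁻⁸×2.99×10⁻³×(13.0⁴ − 70.6⁴).
T⁴ − T₀⁴ = 28561.0 − 2.48438×10⁷ = -2.48152×10⁷ K⁴, so P_net = -3.85×10⁻³ W — negative, meaning a net gain of 3.85×10⁻³ W.

Net gain ≈ 3.85×10⁻³ W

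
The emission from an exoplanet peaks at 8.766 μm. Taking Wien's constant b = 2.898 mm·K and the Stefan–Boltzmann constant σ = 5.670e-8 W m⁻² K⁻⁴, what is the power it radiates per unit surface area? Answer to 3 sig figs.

I ≈ 677 W/m²

Wien's law: T = b/λ_max = 2.898×10⁻³/8.766×10⁻⁶ = 330.595 K.
Then I = σT⁴ = 5.670×10⁻⁸×(330.595)⁴ = 677 W/m².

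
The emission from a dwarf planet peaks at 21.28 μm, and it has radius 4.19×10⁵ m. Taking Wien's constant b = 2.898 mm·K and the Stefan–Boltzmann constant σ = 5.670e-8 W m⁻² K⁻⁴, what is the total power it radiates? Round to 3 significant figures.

P ≈ 4.30×10¹³ W

Wien's law: T = b/λ_max = 2.898×10⁻³/2.128×10⁻⁵ = 136.184 K.
Surface area A = 4πR² = 4π(4.19×10⁵ m)² = 2.20616×10¹² m².
Then P = σAT⁴ = 5.670×10⁻⁸×2.20616×10¹²×(136.184)⁴ = 4.30×10¹³ W.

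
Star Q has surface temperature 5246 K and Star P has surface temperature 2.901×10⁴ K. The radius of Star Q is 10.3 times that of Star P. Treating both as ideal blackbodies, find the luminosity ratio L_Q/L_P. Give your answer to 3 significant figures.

L ∝ R²T⁴, so L_Q/L_P = (R_Q/R_P)²(T_Q/T_P)⁴ = (10.3)² × (5246/2.901×10⁴)⁴ = 106.09 × 1.06936×10⁻³ = 0.113.

L_Q/L_P ≈ 0.113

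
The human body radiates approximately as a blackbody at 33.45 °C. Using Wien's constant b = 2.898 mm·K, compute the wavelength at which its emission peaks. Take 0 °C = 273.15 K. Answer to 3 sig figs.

λ_max ≈ 9.45 μm

T = 33.45 °C + 273.15 = 306.60 K.
Wien's displacement law: λ_max = b/T = (2.898×10⁻³ m·K)/(306.60 K) = 9.452×10⁻⁶ m.
That is 9.45 μm, in the infrared range.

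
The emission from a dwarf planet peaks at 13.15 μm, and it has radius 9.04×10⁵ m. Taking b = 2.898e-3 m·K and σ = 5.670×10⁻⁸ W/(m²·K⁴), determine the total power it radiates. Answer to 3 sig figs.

P ≈ 1.37×10¹⁵ W

Wien's law: T = b/λ_max = 2.898×10⁻³/1.315×10⁻⁵ = 220.380 K.
Surface area A = 4πR² = 4π(9.04×10⁵ m)² = 1.02694×10¹³ m².
Then P = σAT⁴ = 5.670×10⁻⁸×1.02694×10¹³×(220.380)⁴ = 1.37×10¹⁵ W.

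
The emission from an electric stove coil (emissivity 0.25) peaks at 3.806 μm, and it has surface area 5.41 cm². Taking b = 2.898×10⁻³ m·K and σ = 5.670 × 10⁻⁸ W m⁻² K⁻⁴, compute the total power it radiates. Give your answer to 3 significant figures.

P ≈ 2.58 W

Wien's law: T = b/λ_max = 2.898×10⁻³/3.806×10⁻⁶ = 761.429 K.
Area A = 5.41 cm² = 5.41×10⁻⁴ m².
Then P = εσAT⁴ = 0.25×5.670×10⁻⁸×5.41×10⁻⁴×(761.429)⁴ = 2.58 W.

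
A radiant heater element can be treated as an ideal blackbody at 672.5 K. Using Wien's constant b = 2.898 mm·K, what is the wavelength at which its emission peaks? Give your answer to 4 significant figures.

Wien's displacement law: λ_max = b/T = (2.898×10⁻³ m·K)/(672.5 K) = 4.3093×10⁻⁶ m.
That is 4.309 μm, in the infrared range.

λ_max ≈ 4.309 μm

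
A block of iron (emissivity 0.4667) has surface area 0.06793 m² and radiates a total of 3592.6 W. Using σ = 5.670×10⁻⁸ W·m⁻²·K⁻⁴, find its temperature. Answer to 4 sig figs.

Area A = 0.06793 m².
P = εσAT⁴ ⇒ T = (P/(εσA))^(1/4) = (3592.6/(0.4667×5.670×10⁻⁸×0.06793))^(1/4) = 1189 K.

T ≈ 1189 K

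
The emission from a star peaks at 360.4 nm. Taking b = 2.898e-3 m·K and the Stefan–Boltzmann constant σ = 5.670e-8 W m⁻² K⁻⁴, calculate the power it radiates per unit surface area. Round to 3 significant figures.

I ≈ 2.37×10⁸ W/m²

Wien's law: T = b/λ_max = 2.898×10⁻³/3.604×10⁻⁷ = 8041.07 K.
Then I = σT⁴ = 5.670×10⁻⁸×(8041.07)⁴ = 2.37×10⁸ W/m².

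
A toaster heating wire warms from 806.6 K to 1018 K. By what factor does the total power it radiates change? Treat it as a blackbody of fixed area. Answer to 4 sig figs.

P₂/P₁ ≈ 2.537

P ∝ T⁴, so P₂/P₁ = (T₂/T₁)⁴ = (1018/806.6)⁴ = (1.26209)⁴ = 2.537.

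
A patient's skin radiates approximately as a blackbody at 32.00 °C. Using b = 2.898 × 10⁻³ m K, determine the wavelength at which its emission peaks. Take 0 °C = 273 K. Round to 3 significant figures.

λ_max ≈ 9.50 μm

T = 32.00 °C + 273 = 305.00 K.
Wien's displacement law: λ_max = b/T = (2.898×10⁻³ m·K)/(305.00 K) = 9.502×10⁻⁶ m.
That is 9.50 μm, in the infrared range.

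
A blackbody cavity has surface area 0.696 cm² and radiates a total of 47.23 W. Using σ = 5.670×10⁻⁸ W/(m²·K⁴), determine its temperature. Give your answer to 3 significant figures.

Area A = 0.696 cm² = 6.96×10⁻⁵ m².
P = σAT⁴ ⇒ T = (P/(σA))^(1/4) = (47.23/(5.670×10⁻⁸×6.96×10⁻⁵))^(1/4) = 1.86×10³ K.

T ≈ 1.86×10³ K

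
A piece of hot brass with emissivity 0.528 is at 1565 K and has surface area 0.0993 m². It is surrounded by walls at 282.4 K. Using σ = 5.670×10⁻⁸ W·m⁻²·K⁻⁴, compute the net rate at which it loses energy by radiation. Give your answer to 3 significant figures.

Area A = 0.0993 m².
Net radiated power P_net = εσA(T⁴ − T₀⁴) = 0.528×5.670×10⁻⁸×0.0993×(1565⁴ − 282.4⁴).
T⁴ − T₀⁴ = 5.99870×10¹² − 6.36002×10⁹ = 5.99234×10¹² K⁴, so P_net = 1.78×10⁴ W.

Net loss ≈ 1.78×10⁴ W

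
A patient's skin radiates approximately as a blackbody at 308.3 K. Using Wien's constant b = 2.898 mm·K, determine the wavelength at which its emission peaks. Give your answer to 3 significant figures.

Wien's displacement law: λ_max = b/T = (2.898×10⁻³ m·K)/(308.3 K) = 9.400×10⁻⁶ m.
That is 9.40 μm, in the infrared range.

λ_max ≈ 9.40 μm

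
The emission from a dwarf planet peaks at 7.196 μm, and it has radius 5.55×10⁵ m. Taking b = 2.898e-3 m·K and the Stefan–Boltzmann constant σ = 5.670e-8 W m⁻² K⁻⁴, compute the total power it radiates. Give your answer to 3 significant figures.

P ≈ 5.77×10¹⁵ W

Wien's law: T = b/λ_max = 2.898×10⁻³/7.196×10⁻⁶ = 402.724 K.
Surface area A = 4πR² = 4π(5.55×10⁵ m)² = 3.87076×10¹² m².
Then P = σAT⁴ = 5.670×10⁻⁸×3.87076×10¹²×(402.724)⁴ = 5.77×10¹⁵ W.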